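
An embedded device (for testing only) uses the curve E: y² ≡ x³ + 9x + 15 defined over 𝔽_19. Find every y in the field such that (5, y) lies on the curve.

none

x³ + 9x + 15 = 185 ≡ 14 (mod 19).
14 is a non-residue mod 19; no y exists.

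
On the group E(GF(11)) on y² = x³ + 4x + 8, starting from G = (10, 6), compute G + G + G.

(3, 6)

Repeated addition: build up to 3G.
2G: tangent at (10, 6): λ = (3·10² + 4)/(2·6) ≡ 7/1. 1⁻¹ ≡ 1 (mod 11), so λ ≡ 7·1 ≡ 7.
  x = λ² - 10 - 10 = 49 - 20 ≡ 7; y = λ·(10 - 7) - 6 ≡ 4. → (7, 4)
3G: (7, 4) + (10, 6). λ = (6 - 4)/(10 - 7) ≡ 2/3 mod 11. 3⁻¹ ≡ 4 (mod 11) since 3·4 = 12 ≡ 1, so λ ≡ 8.
  x = λ² - 7 - 10 = 64 - 17 ≡ 3; y = λ·(7 - 3) - 4 ≡ 6. → (3, 6)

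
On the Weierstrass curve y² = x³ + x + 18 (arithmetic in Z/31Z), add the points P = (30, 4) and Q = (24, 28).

(30, 4) + (24, 28). λ = (28 - 4)/(24 - 30) ≡ 24/25 mod 31. 25⁻¹ ≡ 5 (mod 31), so λ ≡ 27.
  x = λ² - 30 - 24 = 729 - 54 ≡ 24; y = λ·(30 - 24) - 4 ≡ 3. → (24, 3)

(24, 3)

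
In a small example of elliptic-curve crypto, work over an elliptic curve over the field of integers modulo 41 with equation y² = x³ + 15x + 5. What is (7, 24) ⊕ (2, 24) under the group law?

(32, 17)

(7, 24) + (2, 24). λ = (24 - 24)/(2 - 7) ≡ 0/36 mod 41. 36⁻¹ ≡ 8 (mod 41), so λ ≡ 0.
  x = λ² - 7 - 2 = 0 - 9 ≡ 32; y = λ·(7 - 32) - 24 ≡ 17. → (32, 17)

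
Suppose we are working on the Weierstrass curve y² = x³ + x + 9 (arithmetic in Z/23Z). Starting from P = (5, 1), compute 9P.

(5, 1)

Repeated addition: build up to 9P.
2P: tangent at (5, 1): λ = (3·5² + 1)/(2·1) ≡ 7/2. 2⁻¹ ≡ 12 (mod 23) since 2·12 = 24 ≡ 1, so λ ≡ 7·12 ≡ 15.
  x = λ² - 5 - 5 = 225 - 10 ≡ 8; y = λ·(5 - 8) - 1 ≡ 0. → (8, 0)
3P: (8, 0) + (5, 1). λ = (1 - 0)/(5 - 8) ≡ 1/20 mod 23. 20⁻¹ ≡ 15 (mod 23), so λ ≡ 15.
  x = λ² - 8 - 5 = 225 - 13 ≡ 5; y = λ·(8 - 5) - 0 ≡ 22. → (5, 22)
4P: (5, 22) + (5, 1): same x and y₁ ≡ -y₂, so the sum is ∞.
5P: ∞ + (5, 1) = (5, 1) (identity).
6P: tangent at (5, 1): λ = (3·5² + 1)/(2·1) ≡ 7/2. 2⁻¹ ≡ 12 (mod 23), so λ ≡ 7·12 ≡ 15.
  x = λ² - 5 - 5 = 225 - 10 ≡ 8; y = λ·(5 - 8) - 1 ≡ 0. → (8, 0)
7P: (8, 0) + (5, 1). λ = (1 - 0)/(5 - 8) ≡ 1/20 mod 23. 20⁻¹ ≡ 15 (mod 23), so λ ≡ 15.
  x = λ² - 8 - 5 = 225 - 13 ≡ 5; y = λ·(8 - 5) - 0 ≡ 22. → (5, 22)
8P: (5, 22) + (5, 1): same x and y₁ ≡ -y₂, so the sum is ∞.
9P: ∞ + (5, 1) = (5, 1) (identity).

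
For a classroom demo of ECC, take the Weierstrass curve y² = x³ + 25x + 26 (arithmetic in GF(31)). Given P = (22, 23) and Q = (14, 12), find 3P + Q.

First 3P:
Repeated addition: build up to 3P.
2P: tangent at (22, 23): λ = (3·22² + 25)/(2·23) ≡ 20/15. 15⁻¹ ≡ 29 (mod 31), so λ ≡ 20·29 ≡ 22.
  x = λ² - 22 - 22 = 484 - 44 ≡ 6; y = λ·(22 - 6) - 23 ≡ 19. → (6, 19)
3P: (6, 19) + (22, 23). λ = (23 - 19)/(22 - 6) ≡ 4/16 mod 31. 16⁻¹ ≡ 2 (mod 31), so λ ≡ 8.
  x = λ² - 6 - 22 = 64 - 28 ≡ 5; y = λ·(6 - 5) - 19 ≡ 20. → (5, 20)
3P = (5, 20).
Finally 3P + Q:
(5, 20) + (14, 12). λ = (12 - 20)/(14 - 5) ≡ 23/9 mod 31. 9⁻¹ ≡ 7 (mod 31), so λ ≡ 6.
  x = λ² - 5 - 14 = 36 - 19 ≡ 17; y = λ·(5 - 17) - 20 ≡ 1. → (17, 1)

(17, 1)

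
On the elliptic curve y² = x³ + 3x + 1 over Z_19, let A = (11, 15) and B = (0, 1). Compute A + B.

(11, 15) + (0, 1). λ = (1 - 15)/(0 - 11) ≡ 5/8 mod 19. 8⁻¹ ≡ 12 (mod 19) since 8·12 = 96 ≡ 1, so λ ≡ 3.
  x = λ² - 11 - 0 = 9 - 11 ≡ 17; y = λ·(11 - 17) - 15 ≡ 5. → (17, 5)

(17, 5)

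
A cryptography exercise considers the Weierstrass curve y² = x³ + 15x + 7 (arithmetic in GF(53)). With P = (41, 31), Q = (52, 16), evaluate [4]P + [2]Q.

(25, 52)

First 4P:
Repeated addition: build up to 4P.
2P: tangent at (41, 31): λ = (3·41² + 15)/(2·31) ≡ 23/9. 9⁻¹ ≡ 6 (mod 53), so λ ≡ 23·6 ≡ 32.
  x = λ² - 41 - 41 = 1024 - 82 ≡ 41; y = λ·(41 - 41) - 31 ≡ 22. → (41, 22)
3P: (41, 22) + (41, 31): same x and y₁ ≡ -y₂, so the sum is O.
4P: O + (41, 31) = (41, 31) (identity).
4P = (41, 31).
Next 2Q:
Repeated addition: build up to 2Q.
2Q: tangent at (52, 16): λ = (3·52² + 15)/(2·16) ≡ 18/32. 32⁻¹ ≡ 5 (mod 53), so λ ≡ 18·5 ≡ 37.
  x = λ² - 52 - 52 = 1369 - 104 ≡ 46; y = λ·(52 - 46) - 16 ≡ 47. → (46, 47)
2Q = (46, 47).
Finally 4P + 2Q:
(41, 31) + (46, 47). λ = (47 - 31)/(46 - 41) ≡ 16/5 mod 53. 5⁻¹ ≡ 32 (mod 53), so λ ≡ 35.
  x = λ² - 41 - 46 = 1225 - 87 ≡ 25; y = λ·(41 - 25) - 31 ≡ 52. → (25, 52)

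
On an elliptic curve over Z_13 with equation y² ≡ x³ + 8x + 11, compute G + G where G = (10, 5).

(2, 10)

tangent at (10, 5): λ = (3·10² + 8)/(2·5) ≡ 9/10. 10⁻¹ ≡ 4 (mod 13) since 10·4 = 40 ≡ 1, so λ ≡ 9·4 ≡ 10.
  x = λ² - 10 - 10 = 100 - 20 ≡ 2; y = λ·(10 - 2) - 5 ≡ 10. → (2, 10)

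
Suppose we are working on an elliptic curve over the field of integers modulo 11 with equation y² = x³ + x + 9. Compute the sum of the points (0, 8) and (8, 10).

(1, 0)

(0, 8) + (8, 10). λ = (10 - 8)/(8 - 0) ≡ 2/8 mod 11. 8⁻¹ ≡ 7 (mod 11), so λ ≡ 3.
  x = λ² - 0 - 8 = 9 - 8 ≡ 1; y = λ·(0 - 1) - 8 ≡ 0. → (1, 0)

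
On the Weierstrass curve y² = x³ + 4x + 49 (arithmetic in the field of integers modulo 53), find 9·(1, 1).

(42, 23)

Write G = (1, 1).
Repeated addition: build up to 9G.
2G: tangent at (1, 1): λ = (3·1² + 4)/(2·1) ≡ 7/2. 2⁻¹ ≡ 27 (mod 53) since 2·27 = 54 ≡ 1, so λ ≡ 7·27 ≡ 30.
  x = λ² - 1 - 1 = 900 - 2 ≡ 50; y = λ·(1 - 50) - 1 ≡ 13. → (50, 13)
3G: (50, 13) + (1, 1). λ = (1 - 13)/(1 - 50) ≡ 41/4 mod 53. 4⁻¹ ≡ 40 (mod 53), so λ ≡ 50.
  x = λ² - 50 - 1 = 2500 - 51 ≡ 11; y = λ·(50 - 11) - 13 ≡ 29. → (11, 29)
4G: (11, 29) + (1, 1). λ = (1 - 29)/(1 - 11) ≡ 25/43 mod 53. 43⁻¹ ≡ 37 (mod 53), so λ ≡ 24.
  x = λ² - 11 - 1 = 576 - 12 ≡ 34; y = λ·(11 - 34) - 29 ≡ 2. → (34, 2)
5G: (34, 2) + (1, 1). λ = (1 - 2)/(1 - 34) ≡ 52/20 mod 53. 20⁻¹ ≡ 8 (mod 53) since 20·8 = 160 ≡ 1, so λ ≡ 45.
  x = λ² - 34 - 1 = 2025 - 35 ≡ 29; y = λ·(34 - 29) - 2 ≡ 11. → (29, 11)
6G: (29, 11) + (1, 1). λ = (1 - 11)/(1 - 29) ≡ 43/25 mod 53. 25⁻¹ ≡ 17 (mod 53), so λ ≡ 42.
  x = λ² - 29 - 1 = 1764 - 30 ≡ 38; y = λ·(29 - 38) - 11 ≡ 35. → (38, 35)
7G: (38, 35) + (1, 1). λ = (1 - 35)/(1 - 38) ≡ 19/16 mod 53. 16⁻¹ ≡ 10 (mod 53), so λ ≡ 31.
  x = λ² - 38 - 1 = 961 - 39 ≡ 21; y = λ·(38 - 21) - 35 ≡ 15. → (21, 15)
8G: (21, 15) + (1, 1). λ = (1 - 15)/(1 - 21) ≡ 39/33 mod 53. 33⁻¹ ≡ 45 (mod 53), so λ ≡ 6.
  x = λ² - 21 - 1 = 36 - 22 ≡ 14; y = λ·(21 - 14) - 15 ≡ 27. → (14, 27)
9G: (14, 27) + (1, 1). λ = (1 - 27)/(1 - 14) ≡ 27/40 mod 53. 40⁻¹ ≡ 4 (mod 53), so λ ≡ 2.
  x = λ² - 14 - 1 = 4 - 15 ≡ 42; y = λ·(14 - 42) - 27 ≡ 23. → (42, 23)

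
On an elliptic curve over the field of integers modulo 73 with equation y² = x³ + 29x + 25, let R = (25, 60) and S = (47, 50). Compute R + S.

(0, 68)

(25, 60) + (47, 50). λ = (50 - 60)/(47 - 25) ≡ 63/22 mod 73. 22⁻¹ ≡ 10 (mod 73), so λ ≡ 46.
  x = λ² - 25 - 47 = 2116 - 72 ≡ 0; y = λ·(25 - 0) - 60 ≡ 68. → (0, 68)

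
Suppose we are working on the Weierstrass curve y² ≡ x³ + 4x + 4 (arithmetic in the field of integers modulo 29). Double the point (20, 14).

tangent at (20, 14): λ = (3·20² + 4)/(2·14) ≡ 15/28. 28⁻¹ ≡ 28 (mod 29) since 28·28 = 784 ≡ 1, so λ ≡ 15·28 ≡ 14.
  x = λ² - 20 - 20 = 196 - 40 ≡ 11; y = λ·(20 - 11) - 14 ≡ 25. → (11, 25)

(11, 25)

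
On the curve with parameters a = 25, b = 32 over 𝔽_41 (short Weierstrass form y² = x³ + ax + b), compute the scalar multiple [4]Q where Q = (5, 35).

Double-and-add on 4 = (100)₂. Start with Q = (5, 35) for the leading 1-bit.
double: tangent at (5, 35): λ = (3·5² + 25)/(2·35) ≡ 18/29. 29⁻¹ ≡ 17 (mod 41) since 29·17 = 493 ≡ 1, so λ ≡ 18·17 ≡ 19.
  x = λ² - 5 - 5 = 361 - 10 ≡ 23; y = λ·(5 - 23) - 35 ≡ 33. → (23, 33)
double: tangent at (23, 33): λ = (3·23² + 25)/(2·33) ≡ 13/25. 25⁻¹ ≡ 23 (mod 41) since 25·23 = 575 ≡ 1, so λ ≡ 13·23 ≡ 12.
  x = λ² - 23 - 23 = 144 - 46 ≡ 16; y = λ·(23 - 16) - 33 ≡ 10. → (16, 10)

(16, 10)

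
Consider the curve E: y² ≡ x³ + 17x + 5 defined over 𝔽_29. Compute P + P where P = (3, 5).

(18, 16)

tangent at (3, 5): λ = (3·3² + 17)/(2·5) ≡ 15/10. 10⁻¹ ≡ 3 (mod 29) since 10·3 = 30 ≡ 1, so λ ≡ 15·3 ≡ 16.
  x = λ² - 3 - 3 = 256 - 6 ≡ 18; y = λ·(3 - 18) - 5 ≡ 16. → (18, 16)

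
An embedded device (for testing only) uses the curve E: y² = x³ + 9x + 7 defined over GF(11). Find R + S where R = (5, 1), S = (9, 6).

(2, 0)

(5, 1) + (9, 6). λ = (6 - 1)/(9 - 5) ≡ 5/4 mod 11. 4⁻¹ ≡ 3 (mod 11), so λ ≡ 4.
  x = λ² - 5 - 9 = 16 - 14 ≡ 2; y = λ·(5 - 2) - 1 ≡ 0. → (2, 0)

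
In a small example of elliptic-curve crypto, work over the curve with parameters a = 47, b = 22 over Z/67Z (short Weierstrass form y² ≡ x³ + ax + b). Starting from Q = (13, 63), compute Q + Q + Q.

Repeated addition: build up to 3Q.
2Q: tangent at (13, 63): λ = (3·13² + 47)/(2·63) ≡ 18/59. 59⁻¹ ≡ 25 (mod 67) since 59·25 = 1475 ≡ 1, so λ ≡ 18·25 ≡ 48.
  x = λ² - 13 - 13 = 2304 - 26 ≡ 0; y = λ·(13 - 0) - 63 ≡ 25. → (0, 25)
3Q: (0, 25) + (13, 63). λ = (63 - 25)/(13 - 0) ≡ 38/13 mod 67. 13⁻¹ ≡ 31 (mod 67) since 13·31 = 403 ≡ 1, so λ ≡ 39.
  x = λ² - 0 - 13 = 1521 - 13 ≡ 34; y = λ·(0 - 34) - 25 ≡ 56. → (34, 56)

(34, 56)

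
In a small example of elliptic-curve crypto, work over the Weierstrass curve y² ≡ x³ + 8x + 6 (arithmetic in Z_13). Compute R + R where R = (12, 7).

(6, 7)

tangent at (12, 7): λ = (3·12² + 8)/(2·7) ≡ 11/1. 1⁻¹ ≡ 1 (mod 13) since 1·1 = 1 ≡ 1, so λ ≡ 11·1 ≡ 11.
  x = λ² - 12 - 12 = 121 - 24 ≡ 6; y = λ·(12 - 6) - 7 ≡ 7. → (6, 7)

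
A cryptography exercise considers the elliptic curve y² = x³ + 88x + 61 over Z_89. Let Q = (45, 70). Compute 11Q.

Double-and-add on 11 = (1011)₂. Start with Q = (45, 70) for the leading 1-bit.
double: tangent at (45, 70): λ = (3·45² + 88)/(2·70) ≡ 22/51. 51⁻¹ ≡ 7 (mod 89), so λ ≡ 22·7 ≡ 65.
  x = λ² - 45 - 45 = 4225 - 90 ≡ 41; y = λ·(45 - 41) - 70 ≡ 12. → (41, 12)
double: tangent at (41, 12): λ = (3·41² + 88)/(2·12) ≡ 58/24. 24⁻¹ ≡ 26 (mod 89), so λ ≡ 58·26 ≡ 84.
  x = λ² - 41 - 41 = 7056 - 82 ≡ 32; y = λ·(41 - 32) - 12 ≡ 32. → (32, 32)
add Q: (32, 32) + (45, 70). λ = (70 - 32)/(45 - 32) ≡ 38/13 mod 89. 13⁻¹ ≡ 48 (mod 89) since 13·48 = 624 ≡ 1, so λ ≡ 44.
  x = λ² - 32 - 45 = 1936 - 77 ≡ 79; y = λ·(32 - 79) - 32 ≡ 36. → (79, 36)
double: tangent at (79, 36): λ = (3·79² + 88)/(2·36) ≡ 32/72. 72⁻¹ ≡ 68 (mod 89) since 72·68 = 4896 ≡ 1, so λ ≡ 32·68 ≡ 40.
  x = λ² - 79 - 79 = 1600 - 158 ≡ 18; y = λ·(79 - 18) - 36 ≡ 1. → (18, 1)
add Q: (18, 1) + (45, 70). λ = (70 - 1)/(45 - 18) ≡ 69/27 mod 89. 27⁻¹ ≡ 33 (mod 89), so λ ≡ 52.
  x = λ² - 18 - 45 = 2704 - 63 ≡ 60; y = λ·(18 - 60) - 1 ≡ 40. → (60, 40)

(60, 40)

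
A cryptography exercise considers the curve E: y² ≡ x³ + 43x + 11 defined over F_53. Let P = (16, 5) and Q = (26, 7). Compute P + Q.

(16, 5) + (26, 7). λ = (7 - 5)/(26 - 16) ≡ 2/10 mod 53. 10⁻¹ ≡ 16 (mod 53), so λ ≡ 32.
  x = λ² - 16 - 26 = 1024 - 42 ≡ 28; y = λ·(16 - 28) - 5 ≡ 35. → (28, 35)

(28, 35)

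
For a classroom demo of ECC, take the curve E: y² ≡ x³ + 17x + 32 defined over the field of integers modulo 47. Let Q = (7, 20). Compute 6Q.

Double-and-add on 6 = (110)₂. Start with Q = (7, 20) for the leading 1-bit.
double: tangent at (7, 20): λ = (3·7² + 17)/(2·20) ≡ 23/40. 40⁻¹ ≡ 20 (mod 47), so λ ≡ 23·20 ≡ 37.
  x = λ² - 7 - 7 = 1369 - 14 ≡ 39; y = λ·(7 - 39) - 20 ≡ 18. → (39, 18)
add Q: (39, 18) + (7, 20). λ = (20 - 18)/(7 - 39) ≡ 2/15 mod 47. 15⁻¹ ≡ 22 (mod 47), so λ ≡ 44.
  x = λ² - 39 - 7 = 1936 - 46 ≡ 10; y = λ·(39 - 10) - 18 ≡ 36. → (10, 36)
double: tangent at (10, 36): λ = (3·10² + 17)/(2·36) ≡ 35/25. 25⁻¹ ≡ 32 (mod 47), so λ ≡ 35·32 ≡ 39.
  x = λ² - 10 - 10 = 1521 - 20 ≡ 44; y = λ·(10 - 44) - 36 ≡ 1. → (44, 1)

(44, 1)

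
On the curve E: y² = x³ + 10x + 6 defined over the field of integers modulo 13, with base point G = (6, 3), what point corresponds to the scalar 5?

(10, 12)

Repeated addition: build up to 5G.
2G: tangent at (6, 3): λ = (3·6² + 10)/(2·3) ≡ 1/6. 6⁻¹ ≡ 11 (mod 13), so λ ≡ 1·11 ≡ 11.
  x = λ² - 6 - 6 = 121 - 12 ≡ 5; y = λ·(6 - 5) - 3 ≡ 8. → (5, 8)
3G: (5, 8) + (6, 3). λ = (3 - 8)/(6 - 5) ≡ 8/1 mod 13. 1⁻¹ ≡ 1 (mod 13), so λ ≡ 8.
  x = λ² - 5 - 6 = 64 - 11 ≡ 1; y = λ·(5 - 1) - 8 ≡ 11. → (1, 11)
4G: (1, 11) + (6, 3). λ = (3 - 11)/(6 - 1) ≡ 5/5 mod 13. 5⁻¹ ≡ 8 (mod 13), so λ ≡ 1.
  x = λ² - 1 - 6 = 1 - 7 ≡ 7; y = λ·(1 - 7) - 11 ≡ 9. → (7, 9)
5G: (7, 9) + (6, 3). λ = (3 - 9)/(6 - 7) ≡ 7/12 mod 13. 12⁻¹ ≡ 12 (mod 13), so λ ≡ 6.
  x = λ² - 7 - 6 = 36 - 13 ≡ 10; y = λ·(7 - 10) - 9 ≡ 12. → (10, 12)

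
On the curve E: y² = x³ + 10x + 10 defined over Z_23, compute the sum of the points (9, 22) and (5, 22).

(9, 22) + (5, 22). λ = (22 - 22)/(5 - 9) ≡ 0/19 mod 23. 19⁻¹ ≡ 17 (mod 23) since 19·17 = 323 ≡ 1, so λ ≡ 0.
  x = λ² - 9 - 5 = 0 - 14 ≡ 9; y = λ·(9 - 9) - 22 ≡ 1. → (9, 1)

(9, 1)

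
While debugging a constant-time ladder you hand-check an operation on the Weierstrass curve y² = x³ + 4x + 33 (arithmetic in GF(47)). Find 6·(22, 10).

(21, 5)

Write P = (22, 10).
Repeated addition: build up to 6P.
2P: tangent at (22, 10): λ = (3·22² + 4)/(2·10) ≡ 46/20. 20⁻¹ ≡ 40 (mod 47) since 20·40 = 800 ≡ 1, so λ ≡ 46·40 ≡ 7.
  x = λ² - 22 - 22 = 49 - 44 ≡ 5; y = λ·(22 - 5) - 10 ≡ 15. → (5, 15)
3P: (5, 15) + (22, 10). λ = (10 - 15)/(22 - 5) ≡ 42/17 mod 47. 17⁻¹ ≡ 36 (mod 47), so λ ≡ 8.
  x = λ² - 5 - 22 = 64 - 27 ≡ 37; y = λ·(5 - 37) - 15 ≡ 11. → (37, 11)
4P: (37, 11) + (22, 10). λ = (10 - 11)/(22 - 37) ≡ 46/32 mod 47. 32⁻¹ ≡ 25 (mod 47), so λ ≡ 22.
  x = λ² - 37 - 22 = 484 - 59 ≡ 2; y = λ·(37 - 2) - 11 ≡ 7. → (2, 7)
5P: (2, 7) + (22, 10). λ = (10 - 7)/(22 - 2) ≡ 3/20 mod 47. 20⁻¹ ≡ 40 (mod 47), so λ ≡ 26.
  x = λ² - 2 - 22 = 676 - 24 ≡ 41; y = λ·(2 - 41) - 7 ≡ 13. → (41, 13)
6P: (41, 13) + (22, 10). λ = (10 - 13)/(22 - 41) ≡ 44/28 mod 47. 28⁻¹ ≡ 42 (mod 47) since 28·42 = 1176 ≡ 1, so λ ≡ 15.
  x = λ² - 41 - 22 = 225 - 63 ≡ 21; y = λ·(41 - 21) - 13 ≡ 5. → (21, 5)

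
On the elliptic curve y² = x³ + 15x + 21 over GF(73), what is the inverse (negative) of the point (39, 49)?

-(39, 49) = (39, -49 mod 73) = (39, 24).

(39, 24)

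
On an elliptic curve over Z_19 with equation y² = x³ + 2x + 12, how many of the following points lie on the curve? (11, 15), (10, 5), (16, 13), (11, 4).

4

(11, 15): 15² ≡ 16, rhs ≡ 16 → on.
(10, 5): 5² ≡ 6, rhs ≡ 6 → on.
(16, 13): 13² ≡ 17, rhs ≡ 17 → on.
(11, 4): 4² ≡ 16, rhs ≡ 16 → on.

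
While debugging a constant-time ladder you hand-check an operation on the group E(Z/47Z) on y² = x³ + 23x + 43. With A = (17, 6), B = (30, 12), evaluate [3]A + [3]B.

(19, 30)

First 3A:
Repeated addition: build up to 3A.
2A: tangent at (17, 6): λ = (3·17² + 23)/(2·6) ≡ 44/12. 12⁻¹ ≡ 4 (mod 47) since 12·4 = 48 ≡ 1, so λ ≡ 44·4 ≡ 35.
  x = λ² - 17 - 17 = 1225 - 34 ≡ 16; y = λ·(17 - 16) - 6 ≡ 29. → (16, 29)
3A: (16, 29) + (17, 6). λ = (6 - 29)/(17 - 16) ≡ 24/1 mod 47. 1⁻¹ ≡ 1 (mod 47), so λ ≡ 24.
  x = λ² - 16 - 17 = 576 - 33 ≡ 26; y = λ·(16 - 26) - 29 ≡ 13. → (26, 13)
3A = (26, 13).
Next 3B:
Repeated addition: build up to 3B.
2B: tangent at (30, 12): λ = (3·30² + 23)/(2·12) ≡ 44/24. 24⁻¹ ≡ 2 (mod 47) since 24·2 = 48 ≡ 1, so λ ≡ 44·2 ≡ 41.
  x = λ² - 30 - 30 = 1681 - 60 ≡ 23; y = λ·(30 - 23) - 12 ≡ 40. → (23, 40)
3B: (23, 40) + (30, 12). λ = (12 - 40)/(30 - 23) ≡ 19/7 mod 47. 7⁻¹ ≡ 27 (mod 47) since 7·27 = 189 ≡ 1, so λ ≡ 43.
  x = λ² - 23 - 30 = 1849 - 53 ≡ 10; y = λ·(23 - 10) - 40 ≡ 2. → (10, 2)
3B = (10, 2).
Finally 3A + 3B:
(26, 13) + (10, 2). λ = (2 - 13)/(10 - 26) ≡ 36/31 mod 47. 31⁻¹ ≡ 44 (mod 47) since 31·44 = 1364 ≡ 1, so λ ≡ 33.
  x = λ² - 26 - 10 = 1089 - 36 ≡ 19; y = λ·(26 - 19) - 13 ≡ 30. → (19, 30)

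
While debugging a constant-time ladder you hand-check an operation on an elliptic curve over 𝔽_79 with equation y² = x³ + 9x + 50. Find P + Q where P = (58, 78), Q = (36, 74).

(58, 78) + (36, 74). λ = (74 - 78)/(36 - 58) ≡ 75/57 mod 79. 57⁻¹ ≡ 61 (mod 79), so λ ≡ 72.
  x = λ² - 58 - 36 = 5184 - 94 ≡ 34; y = λ·(58 - 34) - 78 ≡ 70. → (34, 70)

(34, 70)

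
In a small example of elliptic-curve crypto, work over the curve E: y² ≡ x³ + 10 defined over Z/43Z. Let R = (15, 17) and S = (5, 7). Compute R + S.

(24, 17)

(15, 17) + (5, 7). λ = (7 - 17)/(5 - 15) ≡ 33/33 mod 43. 33⁻¹ ≡ 30 (mod 43), so λ ≡ 1.
  x = λ² - 15 - 5 = 1 - 20 ≡ 24; y = λ·(15 - 24) - 17 ≡ 17. → (24, 17)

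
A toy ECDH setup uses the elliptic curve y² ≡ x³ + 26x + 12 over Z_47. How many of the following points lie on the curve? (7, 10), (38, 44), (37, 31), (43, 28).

2

(7, 10): 10² ≡ 6, rhs ≡ 20 → off.
(38, 44): 44² ≡ 9, rhs ≡ 36 → off.
(37, 31): 31² ≡ 21, rhs ≡ 21 → on.
(43, 28): 28² ≡ 32, rhs ≡ 32 → on.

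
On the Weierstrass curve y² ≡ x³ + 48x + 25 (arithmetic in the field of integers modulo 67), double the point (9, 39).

tangent at (9, 39): λ = (3·9² + 48)/(2·39) ≡ 23/11. 11⁻¹ ≡ 61 (mod 67), so λ ≡ 23·61 ≡ 63.
  x = λ² - 9 - 9 = 3969 - 18 ≡ 65; y = λ·(9 - 65) - 39 ≡ 51. → (65, 51)

(65, 51)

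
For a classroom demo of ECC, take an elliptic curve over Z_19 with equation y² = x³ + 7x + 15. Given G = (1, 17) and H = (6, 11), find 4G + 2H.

(6, 11)

First 4G:
Double-and-add on 4 = (100)₂. Start with G = (1, 17) for the leading 1-bit.
double: tangent at (1, 17): λ = (3·1² + 7)/(2·17) ≡ 10/15. 15⁻¹ ≡ 14 (mod 19), so λ ≡ 10·14 ≡ 7.
  x = λ² - 1 - 1 = 49 - 2 ≡ 9; y = λ·(1 - 9) - 17 ≡ 3. → (9, 3)
double: tangent at (9, 3): λ = (3·9² + 7)/(2·3) ≡ 3/6. 6⁻¹ ≡ 16 (mod 19), so λ ≡ 3·16 ≡ 10.
  x = λ² - 9 - 9 = 100 - 18 ≡ 6; y = λ·(9 - 6) - 3 ≡ 8. → (6, 8)
4G = (6, 8).
Next 2H:
Repeated addition: build up to 2H.
2H: tangent at (6, 11): λ = (3·6² + 7)/(2·11) ≡ 1/3. 3⁻¹ ≡ 13 (mod 19), so λ ≡ 1·13 ≡ 13.
  x = λ² - 6 - 6 = 169 - 12 ≡ 5; y = λ·(6 - 5) - 11 ≡ 2. → (5, 2)
2H = (5, 2).
Finally 4G + 2H:
(6, 8) + (5, 2). λ = (2 - 8)/(5 - 6) ≡ 13/18 mod 19. 18⁻¹ ≡ 18 (mod 19) since 18·18 = 324 ≡ 1, so λ ≡ 6.
  x = λ² - 6 - 5 = 36 - 11 ≡ 6; y = λ·(6 - 6) - 8 ≡ 11. → (6, 11)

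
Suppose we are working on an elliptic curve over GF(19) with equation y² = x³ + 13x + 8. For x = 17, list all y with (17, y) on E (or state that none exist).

none

x³ + 13x + 8 = 5142 ≡ 12 (mod 19).
12 is a non-residue mod 19; no y exists.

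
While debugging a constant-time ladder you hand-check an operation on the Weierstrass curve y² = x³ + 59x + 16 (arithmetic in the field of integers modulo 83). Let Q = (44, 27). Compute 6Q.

(37, 8)

Repeated addition: build up to 6Q.
2Q: tangent at (44, 27): λ = (3·44² + 59)/(2·27) ≡ 57/54. 54⁻¹ ≡ 20 (mod 83), so λ ≡ 57·20 ≡ 61.
  x = λ² - 44 - 44 = 3721 - 88 ≡ 64; y = λ·(44 - 64) - 27 ≡ 81. → (64, 81)
3Q: (64, 81) + (44, 27). λ = (27 - 81)/(44 - 64) ≡ 29/63 mod 83. 63⁻¹ ≡ 29 (mod 83), so λ ≡ 11.
  x = λ² - 64 - 44 = 121 - 108 ≡ 13; y = λ·(64 - 13) - 81 ≡ 65. → (13, 65)
4Q: (13, 65) + (44, 27). λ = (27 - 65)/(44 - 13) ≡ 45/31 mod 83. 31⁻¹ ≡ 75 (mod 83) since 31·75 = 2325 ≡ 1, so λ ≡ 55.
  x = λ² - 13 - 44 = 3025 - 57 ≡ 63; y = λ·(13 - 63) - 65 ≡ 7. → (63, 7)
5Q: (63, 7) + (44, 27). λ = (27 - 7)/(44 - 63) ≡ 20/64 mod 83. 64⁻¹ ≡ 48 (mod 83) since 64·48 = 3072 ≡ 1, so λ ≡ 47.
  x = λ² - 63 - 44 = 2209 - 107 ≡ 27; y = λ·(63 - 27) - 7 ≡ 25. → (27, 25)
6Q: (27, 25) + (44, 27). λ = (27 - 25)/(44 - 27) ≡ 2/17 mod 83. 17⁻¹ ≡ 44 (mod 83) since 17·44 = 748 ≡ 1, so λ ≡ 5.
  x = λ² - 27 - 44 = 25 - 71 ≡ 37; y = λ·(27 - 37) - 25 ≡ 8. → (37, 8)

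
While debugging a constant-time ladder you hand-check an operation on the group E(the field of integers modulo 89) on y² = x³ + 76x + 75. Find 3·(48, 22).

(56, 16)

Write P = (48, 22).
Repeated addition: build up to 3P.
2P: tangent at (48, 22): λ = (3·48² + 76)/(2·22) ≡ 46/44. 44⁻¹ ≡ 87 (mod 89) since 44·87 = 3828 ≡ 1, so λ ≡ 46·87 ≡ 86.
  x = λ² - 48 - 48 = 7396 - 96 ≡ 2; y = λ·(48 - 2) - 22 ≡ 18. → (2, 18)
3P: (2, 18) + (48, 22). λ = (22 - 18)/(48 - 2) ≡ 4/46 mod 89. 46⁻¹ ≡ 60 (mod 89) since 46·60 = 2760 ≡ 1, so λ ≡ 62.
  x = λ² - 2 - 48 = 3844 - 50 ≡ 56; y = λ·(2 - 56) - 18 ≡ 16. → (56, 16)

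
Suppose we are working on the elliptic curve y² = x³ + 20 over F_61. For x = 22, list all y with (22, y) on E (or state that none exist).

none

x³ + 0x + 20 = 10668 ≡ 54 (mod 61).
54 is a non-residue mod 61; no y exists.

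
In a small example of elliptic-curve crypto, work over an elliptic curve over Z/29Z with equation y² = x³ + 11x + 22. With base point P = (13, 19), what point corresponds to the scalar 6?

Double-and-add on 6 = (110)₂. Start with P = (13, 19) for the leading 1-bit.
double: tangent at (13, 19): λ = (3·13² + 11)/(2·19) ≡ 25/9. 9⁻¹ ≡ 13 (mod 29) since 9·13 = 117 ≡ 1, so λ ≡ 25·13 ≡ 6.
  x = λ² - 13 - 13 = 36 - 26 ≡ 10; y = λ·(13 - 10) - 19 ≡ 28. → (10, 28)
add P: (10, 28) + (13, 19). λ = (19 - 28)/(13 - 10) ≡ 20/3 mod 29. 3⁻¹ ≡ 10 (mod 29), so λ ≡ 26.
  x = λ² - 10 - 13 = 676 - 23 ≡ 15; y = λ·(10 - 15) - 28 ≡ 16. → (15, 16)
double: tangent at (15, 16): λ = (3·15² + 11)/(2·16) ≡ 19/3. 3⁻¹ ≡ 10 (mod 29) since 3·10 = 30 ≡ 1, so λ ≡ 19·10 ≡ 16.
  x = λ² - 15 - 15 = 256 - 30 ≡ 23; y = λ·(15 - 23) - 16 ≡ 1. → (23, 1)

(23, 1)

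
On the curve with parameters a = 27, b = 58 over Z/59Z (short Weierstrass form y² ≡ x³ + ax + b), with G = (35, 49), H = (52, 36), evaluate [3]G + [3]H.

First 3G:
Repeated addition: build up to 3G.
2G: tangent at (35, 49): λ = (3·35² + 27)/(2·49) ≡ 44/39. 39⁻¹ ≡ 56 (mod 59), so λ ≡ 44·56 ≡ 45.
  x = λ² - 35 - 35 = 2025 - 70 ≡ 8; y = λ·(35 - 8) - 49 ≡ 45. → (8, 45)
3G: (8, 45) + (35, 49). λ = (49 - 45)/(35 - 8) ≡ 4/27 mod 59. 27⁻¹ ≡ 35 (mod 59), so λ ≡ 22.
  x = λ² - 8 - 35 = 484 - 43 ≡ 28; y = λ·(8 - 28) - 45 ≡ 46. → (28, 46)
3G = (28, 46).
Next 3H:
Repeated addition: build up to 3H.
2H: tangent at (52, 36): λ = (3·52² + 27)/(2·36) ≡ 56/13. 13⁻¹ ≡ 50 (mod 59), so λ ≡ 56·50 ≡ 27.
  x = λ² - 52 - 52 = 729 - 104 ≡ 35; y = λ·(52 - 35) - 36 ≡ 10. → (35, 10)
3H: (35, 10) + (52, 36). λ = (36 - 10)/(52 - 35) ≡ 26/17 mod 59. 17⁻¹ ≡ 7 (mod 59) since 17·7 = 119 ≡ 1, so λ ≡ 5.
  x = λ² - 35 - 52 = 25 - 87 ≡ 56; y = λ·(35 - 56) - 10 ≡ 3. → (56, 3)
3H = (56, 3).
Finally 3G + 3H:
(28, 46) + (56, 3). λ = (3 - 46)/(56 - 28) ≡ 16/28 mod 59. 28⁻¹ ≡ 19 (mod 59), so λ ≡ 9.
  x = λ² - 28 - 56 = 81 - 84 ≡ 56; y = λ·(28 - 56) - 46 ≡ 56. → (56, 56)

(56, 56)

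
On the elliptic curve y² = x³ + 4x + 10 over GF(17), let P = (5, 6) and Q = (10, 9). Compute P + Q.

(5, 6) + (10, 9). λ = (9 - 6)/(10 - 5) ≡ 3/5 mod 17. 5⁻¹ ≡ 7 (mod 17), so λ ≡ 4.
  x = λ² - 5 - 10 = 16 - 15 ≡ 1; y = λ·(5 - 1) - 6 ≡ 10. → (1, 10)

(1, 10)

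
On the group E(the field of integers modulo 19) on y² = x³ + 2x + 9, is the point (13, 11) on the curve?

y² = 11² ≡ 7; x³ + 2x + 9 = 2232 ≡ 9 (mod 19). 7 ≠ 9.

no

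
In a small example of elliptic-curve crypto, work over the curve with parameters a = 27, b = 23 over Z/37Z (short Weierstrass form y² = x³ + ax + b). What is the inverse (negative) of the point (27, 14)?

-(27, 14) = (27, -14 mod 37) = (27, 23).

(27, 23)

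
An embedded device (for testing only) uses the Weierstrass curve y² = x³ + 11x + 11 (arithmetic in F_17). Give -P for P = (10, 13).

-(10, 13) = (10, -13 mod 17) = (10, 4).

(10, 4)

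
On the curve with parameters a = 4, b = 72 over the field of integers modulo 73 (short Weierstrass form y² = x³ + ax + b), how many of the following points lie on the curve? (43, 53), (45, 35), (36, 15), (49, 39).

(43, 53): 53² ≡ 35, rhs ≡ 35 → on.
(45, 35): 35² ≡ 57, rhs ≡ 54 → off.
(36, 15): 15² ≡ 6, rhs ≡ 6 → on.
(49, 39): 39² ≡ 61, rhs ≡ 22 → off.

2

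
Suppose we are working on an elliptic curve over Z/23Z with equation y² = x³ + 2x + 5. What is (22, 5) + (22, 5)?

(8, 2)

tangent at (22, 5): λ = (3·22² + 2)/(2·5) ≡ 5/10. 10⁻¹ ≡ 7 (mod 23), so λ ≡ 5·7 ≡ 12.
  x = λ² - 22 - 22 = 144 - 44 ≡ 8; y = λ·(22 - 8) - 5 ≡ 2. → (8, 2)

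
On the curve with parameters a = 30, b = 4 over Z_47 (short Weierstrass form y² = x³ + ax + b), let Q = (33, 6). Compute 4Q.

(22, 19)

Repeated addition: build up to 4Q.
2Q: tangent at (33, 6): λ = (3·33² + 30)/(2·6) ≡ 7/12. 12⁻¹ ≡ 4 (mod 47), so λ ≡ 7·4 ≡ 28.
  x = λ² - 33 - 33 = 784 - 66 ≡ 13; y = λ·(33 - 13) - 6 ≡ 37. → (13, 37)
3Q: (13, 37) + (33, 6). λ = (6 - 37)/(33 - 13) ≡ 16/20 mod 47. 20⁻¹ ≡ 40 (mod 47), so λ ≡ 29.
  x = λ² - 13 - 33 = 841 - 46 ≡ 43; y = λ·(13 - 43) - 37 ≡ 33. → (43, 33)
4Q: (43, 33) + (33, 6). λ = (6 - 33)/(33 - 43) ≡ 20/37 mod 47. 37⁻¹ ≡ 14 (mod 47) since 37·14 = 518 ≡ 1, so λ ≡ 45.
  x = λ² - 43 - 33 = 2025 - 76 ≡ 22; y = λ·(43 - 22) - 33 ≡ 19. → (22, 19)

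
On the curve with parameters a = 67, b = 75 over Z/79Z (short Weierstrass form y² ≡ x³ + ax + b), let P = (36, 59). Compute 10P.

(28, 60)

Repeated addition: build up to 10P.
2P: tangent at (36, 59): λ = (3·36² + 67)/(2·59) ≡ 5/39. 39⁻¹ ≡ 77 (mod 79) since 39·77 = 3003 ≡ 1, so λ ≡ 5·77 ≡ 69.
  x = λ² - 36 - 36 = 4761 - 72 ≡ 28; y = λ·(36 - 28) - 59 ≡ 19. → (28, 19)
3P: (28, 19) + (36, 59). λ = (59 - 19)/(36 - 28) ≡ 40/8 mod 79. 8⁻¹ ≡ 10 (mod 79), so λ ≡ 5.
  x = λ² - 28 - 36 = 25 - 64 ≡ 40; y = λ·(28 - 40) - 19 ≡ 0. → (40, 0)
4P: (40, 0) + (36, 59). λ = (59 - 0)/(36 - 40) ≡ 59/75 mod 79. 75⁻¹ ≡ 59 (mod 79) since 75·59 = 4425 ≡ 1, so λ ≡ 5.
  x = λ² - 40 - 36 = 25 - 76 ≡ 28; y = λ·(40 - 28) - 0 ≡ 60. → (28, 60)
5P: (28, 60) + (36, 59). λ = (59 - 60)/(36 - 28) ≡ 78/8 mod 79. 8⁻¹ ≡ 10 (mod 79) since 8·10 = 80 ≡ 1, so λ ≡ 69.
  x = λ² - 28 - 36 = 4761 - 64 ≡ 36; y = λ·(28 - 36) - 60 ≡ 20. → (36, 20)
6P: (36, 20) + (36, 59): same x and y₁ ≡ -y₂, so the sum is O.
7P: O + (36, 59) = (36, 59) (identity).
8P: tangent at (36, 59): λ = (3·36² + 67)/(2·59) ≡ 5/39. 39⁻¹ ≡ 77 (mod 79), so λ ≡ 5·77 ≡ 69.
  x = λ² - 36 - 36 = 4761 - 72 ≡ 28; y = λ·(36 - 28) - 59 ≡ 19. → (28, 19)
9P: (28, 19) + (36, 59). λ = (59 - 19)/(36 - 28) ≡ 40/8 mod 79. 8⁻¹ ≡ 10 (mod 79), so λ ≡ 5.
  x = λ² - 28 - 36 = 25 - 64 ≡ 40; y = λ·(28 - 40) - 19 ≡ 0. → (40, 0)
10P: (40, 0) + (36, 59). λ = (59 - 0)/(36 - 40) ≡ 59/75 mod 79. 75⁻¹ ≡ 59 (mod 79), so λ ≡ 5.
  x = λ² - 40 - 36 = 25 - 76 ≡ 28; y = λ·(40 - 28) - 0 ≡ 60. → (28, 60)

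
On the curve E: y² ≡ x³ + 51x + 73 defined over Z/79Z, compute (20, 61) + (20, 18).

The two points share x = 20 and their y-coordinates satisfy 61 + 18 ≡ 0 (mod 79), so they are inverses. Their sum is O.

O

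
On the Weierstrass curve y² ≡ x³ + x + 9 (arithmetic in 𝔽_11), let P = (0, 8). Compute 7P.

(0, 3)

Repeated addition: build up to 7P.
2P: tangent at (0, 8): λ = (3·0² + 1)/(2·8) ≡ 1/5. 5⁻¹ ≡ 9 (mod 11), so λ ≡ 1·9 ≡ 9.
  x = λ² - 0 - 0 = 81 - 0 ≡ 4; y = λ·(0 - 4) - 8 ≡ 0. → (4, 0)
3P: (4, 0) + (0, 8). λ = (8 - 0)/(0 - 4) ≡ 8/7 mod 11. 7⁻¹ ≡ 8 (mod 11) since 7·8 = 56 ≡ 1, so λ ≡ 9.
  x = λ² - 4 - 0 = 81 - 4 ≡ 0; y = λ·(4 - 0) - 0 ≡ 3. → (0, 3)
4P: (0, 3) + (0, 8): same x and y₁ ≡ -y₂, so the sum is O.
5P: O + (0, 8) = (0, 8) (identity).
6P: tangent at (0, 8): λ = (3·0² + 1)/(2·8) ≡ 1/5. 5⁻¹ ≡ 9 (mod 11), so λ ≡ 1·9 ≡ 9.
  x = λ² - 0 - 0 = 81 - 0 ≡ 4; y = λ·(0 - 4) - 8 ≡ 0. → (4, 0)
7P: (4, 0) + (0, 8). λ = (8 - 0)/(0 - 4) ≡ 8/7 mod 11. 7⁻¹ ≡ 8 (mod 11) since 7·8 = 56 ≡ 1, so λ ≡ 9.
  x = λ² - 4 - 0 = 81 - 4 ≡ 0; y = λ·(4 - 0) - 0 ≡ 3. → (0, 3)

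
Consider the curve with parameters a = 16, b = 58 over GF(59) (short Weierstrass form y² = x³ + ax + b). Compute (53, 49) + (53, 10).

The two points share x = 53 and their y-coordinates satisfy 49 + 10 ≡ 0 (mod 59), so they are inverses. Their sum is 𝒪.

O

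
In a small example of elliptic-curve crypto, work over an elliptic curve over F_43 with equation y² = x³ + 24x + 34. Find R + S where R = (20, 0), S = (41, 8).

(23, 5)

(20, 0) + (41, 8). λ = (8 - 0)/(41 - 20) ≡ 8/21 mod 43. 21⁻¹ ≡ 41 (mod 43), so λ ≡ 27.
  x = λ² - 20 - 41 = 729 - 61 ≡ 23; y = λ·(20 - 23) - 0 ≡ 5. → (23, 5)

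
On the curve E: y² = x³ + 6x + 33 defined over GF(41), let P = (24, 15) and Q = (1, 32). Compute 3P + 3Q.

(21, 21)

First 3P:
Repeated addition: build up to 3P.
2P: tangent at (24, 15): λ = (3·24² + 6)/(2·15) ≡ 12/30. 30⁻¹ ≡ 26 (mod 41) since 30·26 = 780 ≡ 1, so λ ≡ 12·26 ≡ 25.
  x = λ² - 24 - 24 = 625 - 48 ≡ 3; y = λ·(24 - 3) - 15 ≡ 18. → (3, 18)
3P: (3, 18) + (24, 15). λ = (15 - 18)/(24 - 3) ≡ 38/21 mod 41. 21⁻¹ ≡ 2 (mod 41), so λ ≡ 35.
  x = λ² - 3 - 24 = 1225 - 27 ≡ 9; y = λ·(3 - 9) - 18 ≡ 18. → (9, 18)
3P = (9, 18).
Next 3Q:
Repeated addition: build up to 3Q.
2Q: tangent at (1, 32): λ = (3·1² + 6)/(2·32) ≡ 9/23. 23⁻¹ ≡ 25 (mod 41) since 23·25 = 575 ≡ 1, so λ ≡ 9·25 ≡ 20.
  x = λ² - 1 - 1 = 400 - 2 ≡ 29; y = λ·(1 - 29) - 32 ≡ 23. → (29, 23)
3Q: (29, 23) + (1, 32). λ = (32 - 23)/(1 - 29) ≡ 9/13 mod 41. 13⁻¹ ≡ 19 (mod 41) since 13·19 = 247 ≡ 1, so λ ≡ 7.
  x = λ² - 29 - 1 = 49 - 30 ≡ 19; y = λ·(29 - 19) - 23 ≡ 6. → (19, 6)
3Q = (19, 6).
Finally 3P + 3Q:
(9, 18) + (19, 6). λ = (6 - 18)/(19 - 9) ≡ 29/10 mod 41. 10⁻¹ ≡ 37 (mod 41), so λ ≡ 7.
  x = λ² - 9 - 19 = 49 - 28 ≡ 21; y = λ·(9 - 21) - 18 ≡ 21. → (21, 21)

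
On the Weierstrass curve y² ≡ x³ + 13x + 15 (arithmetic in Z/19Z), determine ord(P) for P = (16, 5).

2P: tangent at (16, 5): λ = (3·16² + 13)/(2·5) ≡ 2/10. 10⁻¹ ≡ 2 (mod 19), so λ ≡ 2·2 ≡ 4.
  x = λ² - 16 - 16 = 16 - 32 ≡ 3; y = λ·(16 - 3) - 5 ≡ 9. → (3, 9)
3P: (3, 9) + (16, 5). λ = (5 - 9)/(16 - 3) ≡ 15/13 mod 19. 13⁻¹ ≡ 3 (mod 19) since 13·3 = 39 ≡ 1, so λ ≡ 7.
  x = λ² - 3 - 16 = 49 - 19 ≡ 11; y = λ·(3 - 11) - 9 ≡ 11. → (11, 11)
4P: (11, 11) + (16, 5). λ = (5 - 11)/(16 - 11) ≡ 13/5 mod 19. 5⁻¹ ≡ 4 (mod 19), so λ ≡ 14.
  x = λ² - 11 - 16 = 196 - 27 ≡ 17; y = λ·(11 - 17) - 11 ≡ 0. → (17, 0)
5P: (17, 0) + (16, 5). λ = (5 - 0)/(16 - 17) ≡ 5/18 mod 19. 18⁻¹ ≡ 18 (mod 19) since 18·18 = 324 ≡ 1, so λ ≡ 14.
  x = λ² - 17 - 16 = 196 - 33 ≡ 11; y = λ·(17 - 11) - 0 ≡ 8. → (11, 8)
6P: (11, 8) + (16, 5). λ = (5 - 8)/(16 - 11) ≡ 16/5 mod 19. 5⁻¹ ≡ 4 (mod 19) since 5·4 = 20 ≡ 1, so λ ≡ 7.
  x = λ² - 11 - 16 = 49 - 27 ≡ 3; y = λ·(11 - 3) - 8 ≡ 10. → (3, 10)
7P: (3, 10) + (16, 5). λ = (5 - 10)/(16 - 3) ≡ 14/13 mod 19. 13⁻¹ ≡ 3 (mod 19) since 13·3 = 39 ≡ 1, so λ ≡ 4.
  x = λ² - 3 - 16 = 16 - 19 ≡ 16; y = λ·(3 - 16) - 10 ≡ 14. → (16, 14)
8P: (16, 14) + (16, 5): same x and y₁ ≡ -y₂, so the sum is 𝒪.
8P = 𝒪, so the order is 8.

8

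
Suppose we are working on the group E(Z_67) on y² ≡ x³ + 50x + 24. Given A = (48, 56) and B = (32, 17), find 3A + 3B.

(2, 47)

First 3A:
Repeated addition: build up to 3A.
2A: tangent at (48, 56): λ = (3·48² + 50)/(2·56) ≡ 61/45. 45⁻¹ ≡ 3 (mod 67) since 45·3 = 135 ≡ 1, so λ ≡ 61·3 ≡ 49.
  x = λ² - 48 - 48 = 2401 - 96 ≡ 27; y = λ·(48 - 27) - 56 ≡ 35. → (27, 35)
3A: (27, 35) + (48, 56). λ = (56 - 35)/(48 - 27) ≡ 21/21 mod 67. 21⁻¹ ≡ 16 (mod 67), so λ ≡ 1.
  x = λ² - 27 - 48 = 1 - 75 ≡ 60; y = λ·(27 - 60) - 35 ≡ 66. → (60, 66)
3A = (60, 66).
Next 3B:
Repeated addition: build up to 3B.
2B: tangent at (32, 17): λ = (3·32² + 50)/(2·17) ≡ 40/34. 34⁻¹ ≡ 2 (mod 67), so λ ≡ 40·2 ≡ 13.
  x = λ² - 32 - 32 = 169 - 64 ≡ 38; y = λ·(32 - 38) - 17 ≡ 39. → (38, 39)
3B: (38, 39) + (32, 17). λ = (17 - 39)/(32 - 38) ≡ 45/61 mod 67. 61⁻¹ ≡ 11 (mod 67) since 61·11 = 671 ≡ 1, so λ ≡ 26.
  x = λ² - 38 - 32 = 676 - 70 ≡ 3; y = λ·(38 - 3) - 39 ≡ 0. → (3, 0)
3B = (3, 0).
Finally 3A + 3B:
(60, 66) + (3, 0). λ = (0 - 66)/(3 - 60) ≡ 1/10 mod 67. 10⁻¹ ≡ 47 (mod 67), so λ ≡ 47.
  x = λ² - 60 - 3 = 2209 - 63 ≡ 2; y = λ·(60 - 2) - 66 ≡ 47. → (2, 47)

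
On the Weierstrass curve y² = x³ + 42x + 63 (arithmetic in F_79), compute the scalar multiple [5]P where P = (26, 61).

Double-and-add on 5 = (101)₂. Start with P = (26, 61) for the leading 1-bit.
double: tangent at (26, 61): λ = (3·26² + 42)/(2·61) ≡ 16/43. 43⁻¹ ≡ 68 (mod 79), so λ ≡ 16·68 ≡ 61.
  x = λ² - 26 - 26 = 3721 - 52 ≡ 35; y = λ·(26 - 35) - 61 ≡ 22. → (35, 22)
double: tangent at (35, 22): λ = (3·35² + 42)/(2·22) ≡ 4/44. 44⁻¹ ≡ 9 (mod 79) since 44·9 = 396 ≡ 1, so λ ≡ 4·9 ≡ 36.
  x = λ² - 35 - 35 = 1296 - 70 ≡ 41; y = λ·(35 - 41) - 22 ≡ 78. → (41, 78)
add P: (41, 78) + (26, 61). λ = (61 - 78)/(26 - 41) ≡ 62/64 mod 79. 64⁻¹ ≡ 21 (mod 79), so λ ≡ 38.
  x = λ² - 41 - 26 = 1444 - 67 ≡ 34; y = λ·(41 - 34) - 78 ≡ 30. → (34, 30)

(34, 30)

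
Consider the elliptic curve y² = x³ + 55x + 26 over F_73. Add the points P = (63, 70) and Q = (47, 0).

(54, 15)

(63, 70) + (47, 0). λ = (0 - 70)/(47 - 63) ≡ 3/57 mod 73. 57⁻¹ ≡ 41 (mod 73) since 57·41 = 2337 ≡ 1, so λ ≡ 50.
  x = λ² - 63 - 47 = 2500 - 110 ≡ 54; y = λ·(63 - 54) - 70 ≡ 15. → (54, 15)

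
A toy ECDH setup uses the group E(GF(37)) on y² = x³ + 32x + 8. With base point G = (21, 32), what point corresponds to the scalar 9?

(22, 36)

Double-and-add on 9 = (1001)₂. Start with G = (21, 32) for the leading 1-bit.
double: tangent at (21, 32): λ = (3·21² + 32)/(2·32) ≡ 23/27. 27⁻¹ ≡ 11 (mod 37), so λ ≡ 23·11 ≡ 31.
  x = λ² - 21 - 21 = 961 - 42 ≡ 31; y = λ·(21 - 31) - 32 ≡ 28. → (31, 28)
double: tangent at (31, 28): λ = (3·31² + 32)/(2·28) ≡ 29/19. 19⁻¹ ≡ 2 (mod 37), so λ ≡ 29·2 ≡ 21.
  x = λ² - 31 - 31 = 441 - 62 ≡ 9; y = λ·(31 - 9) - 28 ≡ 27. → (9, 27)
double: tangent at (9, 27): λ = (3·9² + 32)/(2·27) ≡ 16/17. 17⁻¹ ≡ 24 (mod 37) since 17·24 = 408 ≡ 1, so λ ≡ 16·24 ≡ 14.
  x = λ² - 9 - 9 = 196 - 18 ≡ 30; y = λ·(9 - 30) - 27 ≡ 12. → (30, 12)
add G: (30, 12) + (21, 32). λ = (32 - 12)/(21 - 30) ≡ 20/28 mod 37. 28⁻¹ ≡ 4 (mod 37), so λ ≡ 6.
  x = λ² - 30 - 21 = 36 - 51 ≡ 22; y = λ·(30 - 22) - 12 ≡ 36. → (22, 36)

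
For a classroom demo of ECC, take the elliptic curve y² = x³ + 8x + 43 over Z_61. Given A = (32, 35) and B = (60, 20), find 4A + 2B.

First 4A:
Repeated addition: build up to 4A.
2A: tangent at (32, 35): λ = (3·32² + 8)/(2·35) ≡ 30/9. 9⁻¹ ≡ 34 (mod 61) since 9·34 = 306 ≡ 1, so λ ≡ 30·34 ≡ 44.
  x = λ² - 32 - 32 = 1936 - 64 ≡ 42; y = λ·(32 - 42) - 35 ≡ 13. → (42, 13)
3A: (42, 13) + (32, 35). λ = (35 - 13)/(32 - 42) ≡ 22/51 mod 61. 51⁻¹ ≡ 6 (mod 61) since 51·6 = 306 ≡ 1, so λ ≡ 10.
  x = λ² - 42 - 32 = 100 - 74 ≡ 26; y = λ·(42 - 26) - 13 ≡ 25. → (26, 25)
4A: (26, 25) + (32, 35). λ = (35 - 25)/(32 - 26) ≡ 10/6 mod 61. 6⁻¹ ≡ 51 (mod 61) since 6·51 = 306 ≡ 1, so λ ≡ 22.
  x = λ² - 26 - 32 = 484 - 58 ≡ 60; y = λ·(26 - 60) - 25 ≡ 20. → (60, 20)
4A = (60, 20).
Next 2B:
Repeated addition: build up to 2B.
2B: tangent at (60, 20): λ = (3·60² + 8)/(2·20) ≡ 11/40. 40⁻¹ ≡ 29 (mod 61), so λ ≡ 11·29 ≡ 14.
  x = λ² - 60 - 60 = 196 - 120 ≡ 15; y = λ·(60 - 15) - 20 ≡ 0. → (15, 0)
2B = (15, 0).
Finally 4A + 2B:
(60, 20) + (15, 0). λ = (0 - 20)/(15 - 60) ≡ 41/16 mod 61. 16⁻¹ ≡ 42 (mod 61), so λ ≡ 14.
  x = λ² - 60 - 15 = 196 - 75 ≡ 60; y = λ·(60 - 60) - 20 ≡ 41. → (60, 41)

(60, 41)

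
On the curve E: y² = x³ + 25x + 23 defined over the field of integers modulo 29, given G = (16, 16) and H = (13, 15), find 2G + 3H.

First 2G:
Repeated addition: build up to 2G.
2G: tangent at (16, 16): λ = (3·16² + 25)/(2·16) ≡ 10/3. 3⁻¹ ≡ 10 (mod 29) since 3·10 = 30 ≡ 1, so λ ≡ 10·10 ≡ 13.
  x = λ² - 16 - 16 = 169 - 32 ≡ 21; y = λ·(16 - 21) - 16 ≡ 6. → (21, 6)
2G = (21, 6).
Next 3H:
Repeated addition: build up to 3H.
2H: tangent at (13, 15): λ = (3·13² + 25)/(2·15) ≡ 10/1. 1⁻¹ ≡ 1 (mod 29), so λ ≡ 10·1 ≡ 10.
  x = λ² - 13 - 13 = 100 - 26 ≡ 16; y = λ·(13 - 16) - 15 ≡ 13. → (16, 13)
3H: (16, 13) + (13, 15). λ = (15 - 13)/(13 - 16) ≡ 2/26 mod 29. 26⁻¹ ≡ 19 (mod 29), so λ ≡ 9.
  x = λ² - 16 - 13 = 81 - 29 ≡ 23; y = λ·(16 - 23) - 13 ≡ 11. → (23, 11)
3H = (23, 11).
Finally 2G + 3H:
(21, 6) + (23, 11). λ = (11 - 6)/(23 - 21) ≡ 5/2 mod 29. 2⁻¹ ≡ 15 (mod 29), so λ ≡ 17.
  x = λ² - 21 - 23 = 289 - 44 ≡ 13; y = λ·(21 - 13) - 6 ≡ 14. → (13, 14)

(13, 14)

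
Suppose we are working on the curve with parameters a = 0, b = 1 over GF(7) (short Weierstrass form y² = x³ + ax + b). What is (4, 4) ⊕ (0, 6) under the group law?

(5, 0)

(4, 4) + (0, 6). λ = (6 - 4)/(0 - 4) ≡ 2/3 mod 7. 3⁻¹ ≡ 5 (mod 7) since 3·5 = 15 ≡ 1, so λ ≡ 3.
  x = λ² - 4 - 0 = 9 - 4 ≡ 5; y = λ·(4 - 5) - 4 ≡ 0. → (5, 0)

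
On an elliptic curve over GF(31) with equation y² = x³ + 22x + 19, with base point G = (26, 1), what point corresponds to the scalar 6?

(18, 4)

Double-and-add on 6 = (110)₂. Start with G = (26, 1) for the leading 1-bit.
double: tangent at (26, 1): λ = (3·26² + 22)/(2·1) ≡ 4/2. 2⁻¹ ≡ 16 (mod 31), so λ ≡ 4·16 ≡ 2.
  x = λ² - 26 - 26 = 4 - 52 ≡ 14; y = λ·(26 - 14) - 1 ≡ 23. → (14, 23)
add G: (14, 23) + (26, 1). λ = (1 - 23)/(26 - 14) ≡ 9/12 mod 31. 12⁻¹ ≡ 13 (mod 31), so λ ≡ 24.
  x = λ² - 14 - 26 = 576 - 40 ≡ 9; y = λ·(14 - 9) - 23 ≡ 4. → (9, 4)
double: tangent at (9, 4): λ = (3·9² + 22)/(2·4) ≡ 17/8. 8⁻¹ ≡ 4 (mod 31) since 8·4 = 32 ≡ 1, so λ ≡ 17·4 ≡ 6.
  x = λ² - 9 - 9 = 36 - 18 ≡ 18; y = λ·(9 - 18) - 4 ≡ 4. → (18, 4)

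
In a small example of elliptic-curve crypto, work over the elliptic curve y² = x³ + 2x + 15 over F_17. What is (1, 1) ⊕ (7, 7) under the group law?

(10, 7)

(1, 1) + (7, 7). λ = (7 - 1)/(7 - 1) ≡ 6/6 mod 17. 6⁻¹ ≡ 3 (mod 17), so λ ≡ 1.
  x = λ² - 1 - 7 = 1 - 8 ≡ 10; y = λ·(1 - 10) - 1 ≡ 7. → (10, 7)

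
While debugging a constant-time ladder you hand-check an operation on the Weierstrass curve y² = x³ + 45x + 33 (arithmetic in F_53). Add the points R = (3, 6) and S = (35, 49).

(24, 37)

(3, 6) + (35, 49). λ = (49 - 6)/(35 - 3) ≡ 43/32 mod 53. 32⁻¹ ≡ 5 (mod 53), so λ ≡ 3.
  x = λ² - 3 - 35 = 9 - 38 ≡ 24; y = λ·(3 - 24) - 6 ≡ 37. → (24, 37)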